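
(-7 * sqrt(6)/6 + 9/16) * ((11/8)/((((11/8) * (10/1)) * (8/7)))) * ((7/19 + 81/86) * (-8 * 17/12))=-764337/1045760 + 1783453 * sqrt(6)/1176480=2.98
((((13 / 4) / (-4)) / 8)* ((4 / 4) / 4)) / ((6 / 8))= -13 / 384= -0.03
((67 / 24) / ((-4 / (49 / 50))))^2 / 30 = 10778089 / 691200000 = 0.02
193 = 193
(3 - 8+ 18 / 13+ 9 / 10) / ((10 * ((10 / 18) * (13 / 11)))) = -34947 / 84500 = -0.41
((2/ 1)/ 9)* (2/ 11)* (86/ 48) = 43/ 594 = 0.07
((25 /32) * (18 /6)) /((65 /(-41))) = -615 /416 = -1.48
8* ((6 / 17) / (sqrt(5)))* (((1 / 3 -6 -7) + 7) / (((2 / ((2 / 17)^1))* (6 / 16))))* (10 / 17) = -256* sqrt(5) / 867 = -0.66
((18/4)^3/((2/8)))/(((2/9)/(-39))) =-255879/4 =-63969.75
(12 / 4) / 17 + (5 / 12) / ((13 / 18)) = 333 / 442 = 0.75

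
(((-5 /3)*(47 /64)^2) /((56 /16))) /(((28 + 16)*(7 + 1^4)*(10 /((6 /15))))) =-2209 /75694080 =-0.00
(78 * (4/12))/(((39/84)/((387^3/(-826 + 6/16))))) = -3931317.21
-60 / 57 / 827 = -20 / 15713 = -0.00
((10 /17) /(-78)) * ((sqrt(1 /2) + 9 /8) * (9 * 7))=-945 /1768 - 105 * sqrt(2) /442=-0.87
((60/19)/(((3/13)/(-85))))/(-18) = 11050/171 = 64.62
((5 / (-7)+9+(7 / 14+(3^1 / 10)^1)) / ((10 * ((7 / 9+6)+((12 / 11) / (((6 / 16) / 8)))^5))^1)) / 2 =230463981 / 3463465065933250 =0.00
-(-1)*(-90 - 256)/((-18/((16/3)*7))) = 717.63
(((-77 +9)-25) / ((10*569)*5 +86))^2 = 0.00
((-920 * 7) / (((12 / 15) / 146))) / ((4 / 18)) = -5288850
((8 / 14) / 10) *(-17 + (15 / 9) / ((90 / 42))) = -292 / 315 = -0.93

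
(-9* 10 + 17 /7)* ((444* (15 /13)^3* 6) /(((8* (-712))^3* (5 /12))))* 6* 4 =1240083675 /11101919489024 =0.00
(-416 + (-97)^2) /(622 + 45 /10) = 17986 /1253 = 14.35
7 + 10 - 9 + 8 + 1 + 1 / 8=137 / 8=17.12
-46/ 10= -23/ 5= -4.60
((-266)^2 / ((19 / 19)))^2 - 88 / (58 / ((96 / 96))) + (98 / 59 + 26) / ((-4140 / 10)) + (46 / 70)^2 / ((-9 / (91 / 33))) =5006411534.28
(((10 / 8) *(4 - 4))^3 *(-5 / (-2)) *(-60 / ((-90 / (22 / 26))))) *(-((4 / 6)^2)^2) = 0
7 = 7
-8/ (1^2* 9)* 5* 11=-440/ 9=-48.89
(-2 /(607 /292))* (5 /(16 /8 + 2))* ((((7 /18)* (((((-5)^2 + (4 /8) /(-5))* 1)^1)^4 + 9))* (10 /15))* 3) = -218265928279 /607000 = -359581.43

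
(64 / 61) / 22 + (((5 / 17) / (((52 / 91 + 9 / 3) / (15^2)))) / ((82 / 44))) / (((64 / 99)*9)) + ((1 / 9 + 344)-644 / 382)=8854602803003 / 25726526496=344.18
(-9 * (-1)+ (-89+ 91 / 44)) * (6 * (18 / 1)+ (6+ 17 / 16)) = -8967.03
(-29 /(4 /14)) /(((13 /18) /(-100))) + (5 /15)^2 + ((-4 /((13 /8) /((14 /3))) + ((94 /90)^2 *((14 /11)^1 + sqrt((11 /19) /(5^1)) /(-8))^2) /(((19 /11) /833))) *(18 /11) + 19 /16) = 105159760702207 /6814236000 - 12880679 *sqrt(1045) /4467375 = 15339.16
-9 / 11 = -0.82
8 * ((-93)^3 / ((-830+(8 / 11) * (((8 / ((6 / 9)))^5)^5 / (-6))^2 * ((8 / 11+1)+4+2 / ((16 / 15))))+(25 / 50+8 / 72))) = -14015116368 / 304409656117571909917807727460208843568813254578931003319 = -0.00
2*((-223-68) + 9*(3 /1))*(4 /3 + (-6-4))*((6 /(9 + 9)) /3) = 4576 /9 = 508.44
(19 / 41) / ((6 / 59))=1121 / 246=4.56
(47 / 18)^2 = 2209 / 324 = 6.82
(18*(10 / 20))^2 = 81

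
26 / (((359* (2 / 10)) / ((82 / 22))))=5330 / 3949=1.35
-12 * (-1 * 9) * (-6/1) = -648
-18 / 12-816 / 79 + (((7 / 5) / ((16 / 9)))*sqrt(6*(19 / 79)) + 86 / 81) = -9.82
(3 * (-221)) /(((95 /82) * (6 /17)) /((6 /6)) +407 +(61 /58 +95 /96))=-1.62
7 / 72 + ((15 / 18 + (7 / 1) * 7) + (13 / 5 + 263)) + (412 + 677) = 505631 / 360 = 1404.53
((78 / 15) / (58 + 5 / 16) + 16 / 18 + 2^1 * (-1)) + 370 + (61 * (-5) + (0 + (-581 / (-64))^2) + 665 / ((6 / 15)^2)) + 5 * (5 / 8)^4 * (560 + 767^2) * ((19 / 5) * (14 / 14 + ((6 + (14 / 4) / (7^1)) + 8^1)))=3034189968547381 / 114647040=26465488.93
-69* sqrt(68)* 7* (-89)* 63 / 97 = 5416362* sqrt(17) / 97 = 230229.20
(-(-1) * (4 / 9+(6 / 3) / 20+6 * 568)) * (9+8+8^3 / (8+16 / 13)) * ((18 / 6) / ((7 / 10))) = 333457903 / 315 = 1058596.52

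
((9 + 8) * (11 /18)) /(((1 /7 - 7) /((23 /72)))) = -30107 /62208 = -0.48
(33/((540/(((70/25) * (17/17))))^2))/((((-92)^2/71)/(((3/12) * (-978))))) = -6237847/3427920000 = -0.00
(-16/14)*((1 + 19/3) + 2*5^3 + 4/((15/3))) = -30976/105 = -295.01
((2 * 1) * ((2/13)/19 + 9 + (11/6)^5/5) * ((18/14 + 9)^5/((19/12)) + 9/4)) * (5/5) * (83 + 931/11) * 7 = 2244125410.15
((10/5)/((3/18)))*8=96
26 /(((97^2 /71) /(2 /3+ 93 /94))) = 431041 /1326669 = 0.32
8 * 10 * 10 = 800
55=55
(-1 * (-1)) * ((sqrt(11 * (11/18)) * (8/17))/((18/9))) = 0.61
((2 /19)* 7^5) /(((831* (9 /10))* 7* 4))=12005 /142101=0.08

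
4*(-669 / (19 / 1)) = -2676 / 19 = -140.84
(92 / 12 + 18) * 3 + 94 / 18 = 740 / 9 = 82.22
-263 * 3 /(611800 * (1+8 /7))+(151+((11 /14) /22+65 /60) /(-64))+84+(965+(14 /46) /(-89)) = 15681376550873 /13068048000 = 1199.98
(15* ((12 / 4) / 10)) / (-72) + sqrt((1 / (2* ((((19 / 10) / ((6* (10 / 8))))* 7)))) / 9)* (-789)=-1315* sqrt(798) / 266-1 / 16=-139.71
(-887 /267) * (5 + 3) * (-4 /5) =28384 /1335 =21.26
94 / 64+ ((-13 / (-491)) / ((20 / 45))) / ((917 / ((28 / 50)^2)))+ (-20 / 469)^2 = 416121107492263 / 282962229620000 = 1.47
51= 51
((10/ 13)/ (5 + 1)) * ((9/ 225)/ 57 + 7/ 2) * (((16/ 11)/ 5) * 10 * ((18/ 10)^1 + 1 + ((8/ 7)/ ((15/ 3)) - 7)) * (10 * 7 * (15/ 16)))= -252146/ 741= -340.28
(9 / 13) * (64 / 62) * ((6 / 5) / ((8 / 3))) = 648 / 2015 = 0.32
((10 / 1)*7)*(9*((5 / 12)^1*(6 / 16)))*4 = 1575 / 4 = 393.75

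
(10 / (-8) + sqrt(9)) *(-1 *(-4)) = 7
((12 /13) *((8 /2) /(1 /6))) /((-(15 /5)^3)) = -32 /39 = -0.82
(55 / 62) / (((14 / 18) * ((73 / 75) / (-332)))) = -6162750 / 15841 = -389.04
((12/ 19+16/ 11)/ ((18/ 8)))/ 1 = 0.93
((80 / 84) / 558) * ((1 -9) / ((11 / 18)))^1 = -160 / 7161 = -0.02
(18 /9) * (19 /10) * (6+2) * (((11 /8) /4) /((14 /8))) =209 /35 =5.97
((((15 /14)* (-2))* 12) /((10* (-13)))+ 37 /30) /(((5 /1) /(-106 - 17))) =-160187 /4550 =-35.21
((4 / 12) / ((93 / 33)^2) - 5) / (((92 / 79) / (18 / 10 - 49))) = 66624334 / 331545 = 200.95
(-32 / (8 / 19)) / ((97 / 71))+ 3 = -5105 / 97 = -52.63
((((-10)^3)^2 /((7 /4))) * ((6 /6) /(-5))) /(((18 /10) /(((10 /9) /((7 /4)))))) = -160000000 /3969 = -40312.42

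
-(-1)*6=6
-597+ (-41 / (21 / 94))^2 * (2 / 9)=27337139 / 3969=6887.66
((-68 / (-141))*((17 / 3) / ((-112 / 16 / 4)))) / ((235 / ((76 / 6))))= -175712 / 2087505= -0.08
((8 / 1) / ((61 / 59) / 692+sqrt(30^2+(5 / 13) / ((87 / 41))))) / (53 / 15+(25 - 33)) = 338011745760 / 113706052921821223 - 200031070080 * sqrt(1151476755) / 113706052921821223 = -0.06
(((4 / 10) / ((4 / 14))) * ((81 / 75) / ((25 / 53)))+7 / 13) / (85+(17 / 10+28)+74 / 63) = 19164096 / 593133125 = 0.03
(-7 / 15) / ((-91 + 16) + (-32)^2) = -7 / 14235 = -0.00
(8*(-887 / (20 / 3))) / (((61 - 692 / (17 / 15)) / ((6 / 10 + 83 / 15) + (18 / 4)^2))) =23870057 / 467150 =51.10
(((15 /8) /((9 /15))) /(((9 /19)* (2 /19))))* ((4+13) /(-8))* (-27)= 460275 /128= 3595.90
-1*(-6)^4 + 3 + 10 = -1283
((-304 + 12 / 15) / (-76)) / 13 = 379 / 1235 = 0.31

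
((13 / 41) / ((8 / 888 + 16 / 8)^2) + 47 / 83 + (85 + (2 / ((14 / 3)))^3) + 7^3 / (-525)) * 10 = 740686703408782 / 870676964115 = 850.70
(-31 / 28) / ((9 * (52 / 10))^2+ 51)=-775 / 1568868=-0.00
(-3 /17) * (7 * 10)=-210 /17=-12.35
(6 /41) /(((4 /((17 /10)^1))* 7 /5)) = 51 /1148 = 0.04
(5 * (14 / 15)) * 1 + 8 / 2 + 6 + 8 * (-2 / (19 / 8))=7.93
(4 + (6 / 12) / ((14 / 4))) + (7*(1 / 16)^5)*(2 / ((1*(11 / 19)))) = 167248803 / 40370176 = 4.14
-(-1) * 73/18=73/18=4.06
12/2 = 6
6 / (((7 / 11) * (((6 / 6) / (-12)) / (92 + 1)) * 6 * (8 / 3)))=-657.64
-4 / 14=-2 / 7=-0.29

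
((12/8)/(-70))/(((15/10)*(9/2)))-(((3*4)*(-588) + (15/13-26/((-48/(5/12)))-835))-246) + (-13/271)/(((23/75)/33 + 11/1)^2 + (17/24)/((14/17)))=8064932721438496528679/991311762671761440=8135.62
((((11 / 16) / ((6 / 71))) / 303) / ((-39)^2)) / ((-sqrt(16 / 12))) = -781 *sqrt(3) / 88485696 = -0.00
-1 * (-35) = 35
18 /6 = 3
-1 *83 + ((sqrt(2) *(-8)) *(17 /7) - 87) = -170 - 136 *sqrt(2) /7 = -197.48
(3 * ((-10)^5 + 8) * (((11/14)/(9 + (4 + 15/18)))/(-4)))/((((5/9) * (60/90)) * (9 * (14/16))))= 29697624/20335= 1460.42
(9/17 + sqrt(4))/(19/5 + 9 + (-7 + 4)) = 215/833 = 0.26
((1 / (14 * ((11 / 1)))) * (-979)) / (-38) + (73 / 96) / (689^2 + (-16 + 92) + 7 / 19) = 0.17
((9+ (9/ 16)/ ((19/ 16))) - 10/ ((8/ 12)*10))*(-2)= -303/ 19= -15.95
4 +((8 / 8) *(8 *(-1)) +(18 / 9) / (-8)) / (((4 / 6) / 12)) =-289 / 2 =-144.50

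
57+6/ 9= 173/ 3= 57.67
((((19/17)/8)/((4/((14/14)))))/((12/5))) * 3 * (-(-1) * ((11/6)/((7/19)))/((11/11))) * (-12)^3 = -178695/476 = -375.41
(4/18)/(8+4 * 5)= 1/126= 0.01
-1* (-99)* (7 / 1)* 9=6237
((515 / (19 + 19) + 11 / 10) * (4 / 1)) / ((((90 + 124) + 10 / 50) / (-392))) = -103936 / 969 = -107.26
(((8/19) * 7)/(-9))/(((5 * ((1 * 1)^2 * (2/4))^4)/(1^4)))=-896/855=-1.05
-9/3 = -3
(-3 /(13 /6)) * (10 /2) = -90 /13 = -6.92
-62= -62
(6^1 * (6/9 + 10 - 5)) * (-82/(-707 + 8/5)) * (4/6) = 27880/10581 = 2.63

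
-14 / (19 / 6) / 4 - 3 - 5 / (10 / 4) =-116 / 19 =-6.11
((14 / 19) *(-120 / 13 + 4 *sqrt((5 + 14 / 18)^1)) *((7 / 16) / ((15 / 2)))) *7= -686 / 247 + 686 *sqrt(13) / 855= 0.12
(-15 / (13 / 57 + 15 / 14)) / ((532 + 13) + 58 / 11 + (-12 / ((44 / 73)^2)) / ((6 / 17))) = -183920 / 7276629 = -0.03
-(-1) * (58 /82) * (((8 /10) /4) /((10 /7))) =203 /2050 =0.10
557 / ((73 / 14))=7798 / 73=106.82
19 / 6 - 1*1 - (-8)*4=205 / 6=34.17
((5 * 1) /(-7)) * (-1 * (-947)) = -4735 /7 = -676.43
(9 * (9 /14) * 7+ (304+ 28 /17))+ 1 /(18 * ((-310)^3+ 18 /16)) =25243939134575 /72928365246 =346.15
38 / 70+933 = 32674 / 35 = 933.54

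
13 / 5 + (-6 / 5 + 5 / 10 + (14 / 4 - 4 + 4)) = 27 / 5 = 5.40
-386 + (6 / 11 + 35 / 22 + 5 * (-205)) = -30995 / 22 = -1408.86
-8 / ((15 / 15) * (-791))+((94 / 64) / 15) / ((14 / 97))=522847 / 759360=0.69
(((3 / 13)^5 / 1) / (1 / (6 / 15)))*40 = 0.01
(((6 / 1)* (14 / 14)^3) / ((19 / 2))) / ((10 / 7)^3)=1029 / 4750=0.22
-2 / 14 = -1 / 7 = -0.14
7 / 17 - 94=-1591 / 17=-93.59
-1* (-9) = 9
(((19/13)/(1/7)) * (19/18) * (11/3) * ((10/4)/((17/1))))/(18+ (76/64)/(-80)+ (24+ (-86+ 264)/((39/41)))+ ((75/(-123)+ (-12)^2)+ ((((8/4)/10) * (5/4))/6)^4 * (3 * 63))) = 4167961600/266626278801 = 0.02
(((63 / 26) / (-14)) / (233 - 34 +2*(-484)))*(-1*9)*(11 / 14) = -891 / 559832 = -0.00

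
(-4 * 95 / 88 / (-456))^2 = 25 / 278784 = 0.00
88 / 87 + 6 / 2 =349 / 87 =4.01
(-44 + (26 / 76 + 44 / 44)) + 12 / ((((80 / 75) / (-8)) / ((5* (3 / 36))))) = -1523 / 19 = -80.16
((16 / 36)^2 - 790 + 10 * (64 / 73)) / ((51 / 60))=-92365240 / 100521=-918.87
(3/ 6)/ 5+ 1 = 11/ 10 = 1.10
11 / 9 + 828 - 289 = 4862 / 9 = 540.22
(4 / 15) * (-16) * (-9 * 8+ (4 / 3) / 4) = 2752 / 9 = 305.78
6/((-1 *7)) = -6/7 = -0.86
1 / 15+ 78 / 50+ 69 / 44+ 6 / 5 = 14503 / 3300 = 4.39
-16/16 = -1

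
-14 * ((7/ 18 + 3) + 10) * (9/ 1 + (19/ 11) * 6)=-119777/ 33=-3629.61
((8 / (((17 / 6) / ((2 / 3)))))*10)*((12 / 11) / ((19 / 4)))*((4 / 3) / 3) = 20480 / 10659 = 1.92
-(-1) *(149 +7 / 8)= 1199 / 8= 149.88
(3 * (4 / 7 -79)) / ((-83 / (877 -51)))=194346 / 83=2341.52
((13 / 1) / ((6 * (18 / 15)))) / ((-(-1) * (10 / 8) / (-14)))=-182 / 9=-20.22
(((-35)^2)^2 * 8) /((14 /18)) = 15435000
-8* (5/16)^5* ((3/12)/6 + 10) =-753125/3145728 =-0.24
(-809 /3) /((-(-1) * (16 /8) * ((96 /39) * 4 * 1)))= -10517 /768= -13.69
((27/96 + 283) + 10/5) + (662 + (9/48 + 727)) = 53583/32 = 1674.47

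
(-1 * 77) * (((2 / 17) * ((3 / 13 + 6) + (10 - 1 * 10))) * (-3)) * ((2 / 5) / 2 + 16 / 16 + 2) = 598752 / 1105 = 541.86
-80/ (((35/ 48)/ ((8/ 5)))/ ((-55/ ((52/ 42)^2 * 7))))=152064/ 169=899.79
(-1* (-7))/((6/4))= 14/3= 4.67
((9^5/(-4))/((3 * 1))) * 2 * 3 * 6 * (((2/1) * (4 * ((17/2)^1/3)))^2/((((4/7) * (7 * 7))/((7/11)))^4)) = -5688387/234256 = -24.28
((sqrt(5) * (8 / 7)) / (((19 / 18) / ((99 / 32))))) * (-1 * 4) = -1782 * sqrt(5) / 133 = -29.96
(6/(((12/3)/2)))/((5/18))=10.80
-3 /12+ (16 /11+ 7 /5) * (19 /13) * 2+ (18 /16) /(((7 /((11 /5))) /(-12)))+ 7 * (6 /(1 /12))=10167181 /20020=507.85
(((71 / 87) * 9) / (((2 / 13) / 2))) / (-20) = -2769 / 580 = -4.77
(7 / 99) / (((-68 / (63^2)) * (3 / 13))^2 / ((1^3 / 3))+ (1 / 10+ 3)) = 766903410 / 33623745287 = 0.02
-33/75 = -11/25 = -0.44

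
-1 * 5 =-5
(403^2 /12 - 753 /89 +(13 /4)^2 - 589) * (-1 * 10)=-276551875 /2136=-129471.85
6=6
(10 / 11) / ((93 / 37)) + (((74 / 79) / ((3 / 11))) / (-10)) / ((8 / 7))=65897 / 1077560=0.06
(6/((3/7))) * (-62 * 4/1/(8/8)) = -3472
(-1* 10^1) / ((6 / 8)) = -40 / 3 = -13.33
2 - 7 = -5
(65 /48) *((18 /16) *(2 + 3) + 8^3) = 269165 /384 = 700.95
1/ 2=0.50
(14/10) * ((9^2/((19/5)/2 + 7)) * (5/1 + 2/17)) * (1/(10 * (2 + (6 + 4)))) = 16443/30260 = 0.54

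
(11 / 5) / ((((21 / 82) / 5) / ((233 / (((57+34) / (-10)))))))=-2101660 / 1911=-1099.77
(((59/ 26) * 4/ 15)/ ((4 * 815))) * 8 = 236/ 158925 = 0.00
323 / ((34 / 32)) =304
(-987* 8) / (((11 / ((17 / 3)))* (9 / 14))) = -626416 / 99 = -6327.43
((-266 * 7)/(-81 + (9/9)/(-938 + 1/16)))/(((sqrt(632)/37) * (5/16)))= 4135569032 * sqrt(158)/480155285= 108.26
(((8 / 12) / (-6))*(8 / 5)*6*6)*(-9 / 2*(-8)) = -1152 / 5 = -230.40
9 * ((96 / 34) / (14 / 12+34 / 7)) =18144 / 4301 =4.22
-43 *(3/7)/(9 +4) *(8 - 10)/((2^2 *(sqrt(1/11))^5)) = 15609 *sqrt(11)/182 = 284.45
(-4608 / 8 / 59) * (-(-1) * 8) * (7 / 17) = -32256 / 1003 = -32.16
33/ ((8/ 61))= 2013/ 8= 251.62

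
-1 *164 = -164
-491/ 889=-0.55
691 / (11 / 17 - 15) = -48.14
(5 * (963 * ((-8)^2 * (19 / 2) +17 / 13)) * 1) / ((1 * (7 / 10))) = 381396150 / 91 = 4191166.48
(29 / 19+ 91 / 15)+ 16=6724 / 285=23.59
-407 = -407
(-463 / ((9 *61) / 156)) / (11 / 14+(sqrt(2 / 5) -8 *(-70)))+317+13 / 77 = 4718896 *sqrt(10) / 56398882179+458784893043966 / 1447571309261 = 316.93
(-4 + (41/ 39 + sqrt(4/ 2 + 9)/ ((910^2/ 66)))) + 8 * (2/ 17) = -1331/ 663 + 33 * sqrt(11)/ 414050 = -2.01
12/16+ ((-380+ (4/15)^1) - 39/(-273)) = -159113/420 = -378.84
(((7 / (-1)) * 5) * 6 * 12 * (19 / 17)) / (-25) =9576 / 85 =112.66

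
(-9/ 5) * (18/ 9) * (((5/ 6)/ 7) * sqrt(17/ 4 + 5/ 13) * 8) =-12 * sqrt(3133)/ 91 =-7.38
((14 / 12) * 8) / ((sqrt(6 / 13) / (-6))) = -28 * sqrt(78) / 3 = -82.43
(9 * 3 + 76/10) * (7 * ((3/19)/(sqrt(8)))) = 3633 * sqrt(2)/380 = 13.52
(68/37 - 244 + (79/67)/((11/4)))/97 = -6591828/2645093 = -2.49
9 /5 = 1.80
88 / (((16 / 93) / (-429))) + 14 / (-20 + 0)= -1097171 / 5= -219434.20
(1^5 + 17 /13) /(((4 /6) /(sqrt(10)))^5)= 91125* sqrt(10) /52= 5541.59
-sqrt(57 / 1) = -sqrt(57) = -7.55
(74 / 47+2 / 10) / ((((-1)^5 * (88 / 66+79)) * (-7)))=1251 / 396445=0.00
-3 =-3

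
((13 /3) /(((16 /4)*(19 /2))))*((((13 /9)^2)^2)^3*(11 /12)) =3331626172514783 /386363605906008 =8.62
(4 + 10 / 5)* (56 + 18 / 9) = 348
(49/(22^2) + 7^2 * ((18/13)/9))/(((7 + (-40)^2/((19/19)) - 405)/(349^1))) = 16776081/7562984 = 2.22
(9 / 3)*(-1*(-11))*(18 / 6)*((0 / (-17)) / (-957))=0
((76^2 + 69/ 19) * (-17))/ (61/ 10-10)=18668210/ 741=25193.27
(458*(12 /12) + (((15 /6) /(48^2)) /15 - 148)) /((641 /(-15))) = -21427205 /2953728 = -7.25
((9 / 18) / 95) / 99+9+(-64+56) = 18811 / 18810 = 1.00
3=3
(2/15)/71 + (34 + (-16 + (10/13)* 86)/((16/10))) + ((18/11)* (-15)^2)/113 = 2361336841/34418670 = 68.61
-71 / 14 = -5.07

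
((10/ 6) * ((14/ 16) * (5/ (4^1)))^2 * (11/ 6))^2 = 4539390625/ 339738624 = 13.36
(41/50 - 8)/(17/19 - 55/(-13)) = -88673/63300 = -1.40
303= 303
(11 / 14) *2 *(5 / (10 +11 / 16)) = 880 / 1197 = 0.74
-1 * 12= -12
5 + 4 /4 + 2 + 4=12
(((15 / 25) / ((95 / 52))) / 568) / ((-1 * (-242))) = 39 / 16322900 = 0.00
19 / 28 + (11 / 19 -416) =-220643 / 532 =-414.74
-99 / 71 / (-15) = 33 / 355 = 0.09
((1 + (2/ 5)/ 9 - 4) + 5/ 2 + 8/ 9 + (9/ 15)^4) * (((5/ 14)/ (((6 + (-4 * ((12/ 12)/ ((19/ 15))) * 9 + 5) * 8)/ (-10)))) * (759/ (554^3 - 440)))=10147577/ 205074418046400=0.00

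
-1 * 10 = -10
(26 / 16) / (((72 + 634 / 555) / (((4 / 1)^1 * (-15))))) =-108225 / 81188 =-1.33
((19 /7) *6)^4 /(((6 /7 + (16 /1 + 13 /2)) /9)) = 27105.04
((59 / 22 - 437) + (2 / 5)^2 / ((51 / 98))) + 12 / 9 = -12136601 / 28050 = -432.68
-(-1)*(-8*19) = -152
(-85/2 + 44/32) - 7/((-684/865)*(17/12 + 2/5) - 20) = -30260377/741704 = -40.80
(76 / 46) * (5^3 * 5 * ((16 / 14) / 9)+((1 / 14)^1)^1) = 190171 / 1449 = 131.24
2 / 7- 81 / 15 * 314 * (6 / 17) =-355906 / 595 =-598.16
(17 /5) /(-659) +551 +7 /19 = 551.36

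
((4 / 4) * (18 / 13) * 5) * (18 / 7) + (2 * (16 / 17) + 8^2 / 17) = 36276 / 1547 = 23.45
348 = 348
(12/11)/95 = 12/1045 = 0.01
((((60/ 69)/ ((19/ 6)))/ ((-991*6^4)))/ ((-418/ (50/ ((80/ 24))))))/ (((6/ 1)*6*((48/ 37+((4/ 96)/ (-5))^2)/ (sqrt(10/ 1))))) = 92500*sqrt(10)/ 563080987626399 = 0.00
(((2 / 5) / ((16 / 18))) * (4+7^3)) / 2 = 3123 / 40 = 78.08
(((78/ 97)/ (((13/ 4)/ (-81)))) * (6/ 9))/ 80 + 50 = 24169/ 485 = 49.83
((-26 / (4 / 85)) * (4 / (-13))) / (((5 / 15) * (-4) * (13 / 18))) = -2295 / 13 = -176.54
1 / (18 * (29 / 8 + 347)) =4 / 25245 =0.00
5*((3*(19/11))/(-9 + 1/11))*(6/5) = -171/49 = -3.49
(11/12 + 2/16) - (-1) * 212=5113/24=213.04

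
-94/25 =-3.76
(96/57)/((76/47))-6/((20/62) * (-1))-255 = -424822/1805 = -235.36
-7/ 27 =-0.26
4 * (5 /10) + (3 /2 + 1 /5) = 37 /10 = 3.70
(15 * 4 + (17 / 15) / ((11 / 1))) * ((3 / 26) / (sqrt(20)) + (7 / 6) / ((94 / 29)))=9917 * sqrt(5) / 14300 + 42833 / 1980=23.18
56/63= 8/9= 0.89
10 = 10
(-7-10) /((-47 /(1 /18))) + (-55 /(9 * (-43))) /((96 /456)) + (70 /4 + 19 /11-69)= -13092521 /266772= -49.08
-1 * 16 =-16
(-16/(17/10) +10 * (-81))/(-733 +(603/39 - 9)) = 36218/32113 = 1.13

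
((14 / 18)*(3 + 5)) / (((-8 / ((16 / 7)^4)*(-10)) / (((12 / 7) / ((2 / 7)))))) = 65536 / 5145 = 12.74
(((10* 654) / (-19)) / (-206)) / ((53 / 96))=313920 / 103721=3.03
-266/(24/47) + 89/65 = -519.55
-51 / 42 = -17 / 14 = -1.21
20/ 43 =0.47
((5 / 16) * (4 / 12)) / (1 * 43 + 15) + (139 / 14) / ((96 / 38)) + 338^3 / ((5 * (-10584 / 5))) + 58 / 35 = -1397630279 / 383670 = -3642.79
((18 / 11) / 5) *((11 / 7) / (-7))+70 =17132 / 245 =69.93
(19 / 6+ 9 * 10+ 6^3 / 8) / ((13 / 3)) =721 / 26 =27.73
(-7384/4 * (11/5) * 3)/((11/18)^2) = -1794312/55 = -32623.85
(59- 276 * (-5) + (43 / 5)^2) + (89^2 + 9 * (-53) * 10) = 116599 / 25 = 4663.96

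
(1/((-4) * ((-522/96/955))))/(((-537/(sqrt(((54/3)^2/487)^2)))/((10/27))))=-152800/7584051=-0.02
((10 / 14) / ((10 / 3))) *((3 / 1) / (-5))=-9 / 70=-0.13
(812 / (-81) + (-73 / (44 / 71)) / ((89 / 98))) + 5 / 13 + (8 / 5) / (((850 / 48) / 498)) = -413380098841 / 4381269750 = -94.35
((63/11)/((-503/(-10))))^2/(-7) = -56700/30614089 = -0.00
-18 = -18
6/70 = 3/35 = 0.09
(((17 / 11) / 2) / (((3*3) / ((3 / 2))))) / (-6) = -17 / 792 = -0.02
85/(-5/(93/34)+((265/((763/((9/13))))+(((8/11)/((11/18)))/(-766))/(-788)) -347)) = -715846877590845/2935709161572248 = -0.24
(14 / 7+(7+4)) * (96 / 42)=208 / 7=29.71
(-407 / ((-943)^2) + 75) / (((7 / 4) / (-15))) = -4001596080 / 6224743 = -642.85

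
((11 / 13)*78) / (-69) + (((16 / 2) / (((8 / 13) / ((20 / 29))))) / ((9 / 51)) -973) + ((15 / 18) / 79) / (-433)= -126376191313 / 136896414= -923.15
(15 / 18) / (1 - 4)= -5 / 18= -0.28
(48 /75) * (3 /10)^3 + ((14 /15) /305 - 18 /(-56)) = 5472571 /16012500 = 0.34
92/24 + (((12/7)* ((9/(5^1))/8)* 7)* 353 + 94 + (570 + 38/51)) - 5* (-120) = 566528/255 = 2221.68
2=2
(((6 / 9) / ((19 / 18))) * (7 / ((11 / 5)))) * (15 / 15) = 420 / 209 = 2.01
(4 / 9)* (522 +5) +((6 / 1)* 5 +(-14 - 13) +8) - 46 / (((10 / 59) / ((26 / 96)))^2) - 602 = -54631447 / 115200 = -474.23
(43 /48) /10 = 43 /480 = 0.09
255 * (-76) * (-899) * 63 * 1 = 1097625060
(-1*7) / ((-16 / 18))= 63 / 8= 7.88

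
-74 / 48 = -37 / 24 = -1.54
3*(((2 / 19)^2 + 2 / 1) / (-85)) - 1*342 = -10496448 / 30685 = -342.07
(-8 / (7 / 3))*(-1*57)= 1368 / 7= 195.43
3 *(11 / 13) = 33 / 13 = 2.54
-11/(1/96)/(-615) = 352/205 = 1.72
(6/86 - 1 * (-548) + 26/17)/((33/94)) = 12588386/8041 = 1565.52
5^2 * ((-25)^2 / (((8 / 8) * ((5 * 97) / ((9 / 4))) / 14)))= 196875 / 194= 1014.82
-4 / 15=-0.27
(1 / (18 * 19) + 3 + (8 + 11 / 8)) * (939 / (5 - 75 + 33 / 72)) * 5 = -26500145 / 31711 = -835.68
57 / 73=0.78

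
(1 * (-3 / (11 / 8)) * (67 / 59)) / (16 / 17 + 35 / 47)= -428264 / 291401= -1.47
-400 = -400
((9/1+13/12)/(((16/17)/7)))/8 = 14399/1536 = 9.37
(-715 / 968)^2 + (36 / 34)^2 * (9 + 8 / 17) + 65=2897723121 / 38046272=76.16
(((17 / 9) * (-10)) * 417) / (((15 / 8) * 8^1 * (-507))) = 4726 / 4563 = 1.04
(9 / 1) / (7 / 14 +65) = 18 / 131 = 0.14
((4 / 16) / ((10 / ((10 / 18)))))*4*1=0.06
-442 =-442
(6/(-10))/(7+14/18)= -27/350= -0.08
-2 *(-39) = 78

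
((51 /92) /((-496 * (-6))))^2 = 289 /8329117696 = 0.00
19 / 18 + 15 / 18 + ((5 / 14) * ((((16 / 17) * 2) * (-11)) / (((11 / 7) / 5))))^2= 1444913 / 2601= 555.52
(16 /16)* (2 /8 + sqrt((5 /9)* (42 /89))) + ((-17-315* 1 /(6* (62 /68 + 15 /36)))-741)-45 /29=-25111769 /31436 + sqrt(18690) /267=-798.31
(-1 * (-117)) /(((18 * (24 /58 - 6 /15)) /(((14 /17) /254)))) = 13195 /8636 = 1.53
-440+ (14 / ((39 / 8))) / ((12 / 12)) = -17048 / 39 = -437.13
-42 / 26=-21 / 13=-1.62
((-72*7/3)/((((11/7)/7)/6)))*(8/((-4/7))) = 62862.55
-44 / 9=-4.89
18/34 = 9/17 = 0.53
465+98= 563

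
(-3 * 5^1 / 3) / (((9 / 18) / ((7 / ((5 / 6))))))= -84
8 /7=1.14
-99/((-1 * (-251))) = -99/251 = -0.39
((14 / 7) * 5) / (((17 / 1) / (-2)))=-20 / 17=-1.18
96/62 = 48/31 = 1.55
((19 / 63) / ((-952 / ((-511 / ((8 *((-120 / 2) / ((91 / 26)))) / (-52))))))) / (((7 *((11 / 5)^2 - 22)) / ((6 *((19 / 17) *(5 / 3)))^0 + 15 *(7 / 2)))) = -0.03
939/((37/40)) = 37560/37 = 1015.14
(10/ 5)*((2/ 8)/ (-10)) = -1/ 20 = -0.05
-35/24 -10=-275/24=-11.46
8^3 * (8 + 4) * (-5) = -30720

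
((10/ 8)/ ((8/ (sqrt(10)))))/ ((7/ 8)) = 5 * sqrt(10)/ 28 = 0.56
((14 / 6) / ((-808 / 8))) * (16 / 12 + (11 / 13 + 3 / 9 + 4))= -1778 / 11817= -0.15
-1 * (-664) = 664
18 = 18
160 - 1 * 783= -623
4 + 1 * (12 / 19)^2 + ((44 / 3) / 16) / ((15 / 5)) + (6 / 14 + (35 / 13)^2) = 190357109 / 15374268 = 12.38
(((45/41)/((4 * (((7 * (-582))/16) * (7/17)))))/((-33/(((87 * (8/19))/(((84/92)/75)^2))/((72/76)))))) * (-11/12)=-1629981250/85938993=-18.97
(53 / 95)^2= 2809 / 9025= 0.31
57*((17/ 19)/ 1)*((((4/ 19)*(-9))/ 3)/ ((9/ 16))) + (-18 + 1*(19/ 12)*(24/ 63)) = -89368/ 1197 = -74.66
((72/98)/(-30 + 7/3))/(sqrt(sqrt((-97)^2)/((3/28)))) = -54*sqrt(2037)/2761493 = -0.00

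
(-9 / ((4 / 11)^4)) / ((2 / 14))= -922383 / 256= -3603.06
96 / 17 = 5.65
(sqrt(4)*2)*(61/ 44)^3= 226981/ 21296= 10.66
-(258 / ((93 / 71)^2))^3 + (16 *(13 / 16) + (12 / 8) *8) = -81478355124670901 / 23962599387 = -3400230.24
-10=-10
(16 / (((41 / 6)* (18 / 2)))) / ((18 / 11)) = 176 / 1107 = 0.16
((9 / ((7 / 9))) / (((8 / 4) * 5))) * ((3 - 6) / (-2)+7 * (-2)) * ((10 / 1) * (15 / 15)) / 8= -2025 / 112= -18.08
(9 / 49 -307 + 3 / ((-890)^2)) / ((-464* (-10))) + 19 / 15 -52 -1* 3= -29066532480959 / 540275568000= -53.80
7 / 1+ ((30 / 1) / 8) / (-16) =433 / 64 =6.77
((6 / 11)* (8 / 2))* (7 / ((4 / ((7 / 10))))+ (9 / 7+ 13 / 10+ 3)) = 5721 / 385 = 14.86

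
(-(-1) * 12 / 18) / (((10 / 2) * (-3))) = -2 / 45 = -0.04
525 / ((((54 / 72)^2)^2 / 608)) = 27238400 / 27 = 1008829.63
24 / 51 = 8 / 17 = 0.47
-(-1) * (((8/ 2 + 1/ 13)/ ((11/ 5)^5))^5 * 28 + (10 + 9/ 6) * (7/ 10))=6476859056782642614299172449661423/ 804570094767699776161545587690860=8.05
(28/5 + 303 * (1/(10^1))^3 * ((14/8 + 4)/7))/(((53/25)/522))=42743709/29680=1440.15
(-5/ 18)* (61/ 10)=-61/ 36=-1.69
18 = 18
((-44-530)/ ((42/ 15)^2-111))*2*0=0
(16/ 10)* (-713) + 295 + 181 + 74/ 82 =-136099/ 205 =-663.90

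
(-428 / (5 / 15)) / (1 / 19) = -24396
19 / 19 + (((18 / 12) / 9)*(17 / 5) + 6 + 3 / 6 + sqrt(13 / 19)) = sqrt(247) / 19 + 121 / 15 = 8.89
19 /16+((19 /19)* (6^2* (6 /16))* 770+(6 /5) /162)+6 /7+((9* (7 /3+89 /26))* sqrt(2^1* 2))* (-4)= 9982.59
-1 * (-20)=20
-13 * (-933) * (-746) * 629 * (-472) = 2686312095792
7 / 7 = 1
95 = 95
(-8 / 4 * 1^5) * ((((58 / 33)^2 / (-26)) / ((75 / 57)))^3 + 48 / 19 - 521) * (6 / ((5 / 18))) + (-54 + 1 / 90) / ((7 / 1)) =48897100514977614763361 / 2183843935241718750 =22390.38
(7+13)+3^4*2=182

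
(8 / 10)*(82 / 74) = 164 / 185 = 0.89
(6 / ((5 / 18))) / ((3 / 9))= 324 / 5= 64.80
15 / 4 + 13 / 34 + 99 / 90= 5.23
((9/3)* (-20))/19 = -60/19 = -3.16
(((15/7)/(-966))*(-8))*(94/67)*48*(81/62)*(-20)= -73094400/2340779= -31.23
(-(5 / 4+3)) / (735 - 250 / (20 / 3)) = -17 / 2790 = -0.01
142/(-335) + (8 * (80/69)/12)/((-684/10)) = -5160374/11857995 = -0.44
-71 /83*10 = -8.55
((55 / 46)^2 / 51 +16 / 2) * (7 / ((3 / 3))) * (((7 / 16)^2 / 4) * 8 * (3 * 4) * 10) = 1485795395 / 575552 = 2581.51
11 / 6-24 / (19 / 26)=-3535 / 114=-31.01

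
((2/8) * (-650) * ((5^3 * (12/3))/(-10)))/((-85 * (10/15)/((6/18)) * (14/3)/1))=-4875/476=-10.24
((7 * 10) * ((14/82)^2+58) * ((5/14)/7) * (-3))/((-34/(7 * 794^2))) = 2306142768450/28577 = 80699260.54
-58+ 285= 227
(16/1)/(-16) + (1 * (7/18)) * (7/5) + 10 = 859/90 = 9.54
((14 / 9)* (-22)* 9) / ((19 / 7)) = -2156 / 19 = -113.47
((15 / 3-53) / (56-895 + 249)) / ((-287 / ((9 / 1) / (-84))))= 18 / 592655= 0.00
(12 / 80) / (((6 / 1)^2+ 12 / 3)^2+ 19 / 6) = 9 / 96190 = 0.00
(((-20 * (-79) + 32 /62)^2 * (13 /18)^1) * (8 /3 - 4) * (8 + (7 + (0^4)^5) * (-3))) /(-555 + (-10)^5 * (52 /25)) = -30052055904 /200421355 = -149.94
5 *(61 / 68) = 4.49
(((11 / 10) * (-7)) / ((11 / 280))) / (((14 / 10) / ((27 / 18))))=-210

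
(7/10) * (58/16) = 203/80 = 2.54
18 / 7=2.57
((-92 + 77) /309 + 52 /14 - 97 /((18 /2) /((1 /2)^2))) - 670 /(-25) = 27.77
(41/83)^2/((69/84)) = 0.30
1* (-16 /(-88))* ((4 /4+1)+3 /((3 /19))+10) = 62 /11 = 5.64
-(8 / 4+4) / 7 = -6 / 7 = -0.86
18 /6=3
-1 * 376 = -376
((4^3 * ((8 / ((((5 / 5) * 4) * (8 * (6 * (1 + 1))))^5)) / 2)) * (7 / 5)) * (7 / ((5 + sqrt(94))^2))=5831 / 776397882654720 - 49 * sqrt(94) / 77639788265472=0.00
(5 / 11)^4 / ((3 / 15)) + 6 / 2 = 47048 / 14641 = 3.21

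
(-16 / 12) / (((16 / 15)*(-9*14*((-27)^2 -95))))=0.00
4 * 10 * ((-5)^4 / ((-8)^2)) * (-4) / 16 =-3125 / 32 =-97.66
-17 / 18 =-0.94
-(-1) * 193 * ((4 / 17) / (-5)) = -772 / 85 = -9.08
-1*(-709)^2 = -502681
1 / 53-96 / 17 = -5071 / 901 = -5.63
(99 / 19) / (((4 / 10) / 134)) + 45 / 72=265415 / 152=1746.15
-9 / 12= -3 / 4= -0.75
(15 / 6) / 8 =5 / 16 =0.31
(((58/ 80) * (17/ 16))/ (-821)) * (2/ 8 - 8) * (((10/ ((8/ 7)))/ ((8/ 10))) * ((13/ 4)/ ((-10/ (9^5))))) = -82122573897/ 53805056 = -1526.30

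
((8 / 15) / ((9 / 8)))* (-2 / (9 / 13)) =-1664 / 1215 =-1.37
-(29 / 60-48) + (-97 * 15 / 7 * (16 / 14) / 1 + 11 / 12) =-278003 / 1470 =-189.12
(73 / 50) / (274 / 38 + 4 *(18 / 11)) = 15257 / 143750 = 0.11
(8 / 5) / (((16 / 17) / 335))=1139 / 2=569.50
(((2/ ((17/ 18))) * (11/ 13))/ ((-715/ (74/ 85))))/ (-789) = 888/ 321129575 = 0.00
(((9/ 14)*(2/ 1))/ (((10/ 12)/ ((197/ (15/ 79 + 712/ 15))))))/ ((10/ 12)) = 15127236/ 1976555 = 7.65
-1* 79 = -79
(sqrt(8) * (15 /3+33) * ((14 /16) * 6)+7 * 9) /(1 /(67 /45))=469 /5+8911 * sqrt(2) /15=933.94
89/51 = 1.75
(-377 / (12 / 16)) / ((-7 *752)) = 0.10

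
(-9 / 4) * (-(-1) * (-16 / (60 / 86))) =258 / 5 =51.60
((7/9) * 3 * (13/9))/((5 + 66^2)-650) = 91/100197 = 0.00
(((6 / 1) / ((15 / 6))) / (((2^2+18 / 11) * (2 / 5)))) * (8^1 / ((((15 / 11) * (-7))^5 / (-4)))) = 56689952 / 131882428125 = 0.00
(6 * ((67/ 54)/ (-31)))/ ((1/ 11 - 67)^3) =0.00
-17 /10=-1.70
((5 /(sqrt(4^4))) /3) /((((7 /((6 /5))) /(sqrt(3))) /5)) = 5 * sqrt(3) /56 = 0.15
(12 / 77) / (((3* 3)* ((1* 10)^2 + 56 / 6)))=1 / 6314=0.00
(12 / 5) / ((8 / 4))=6 / 5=1.20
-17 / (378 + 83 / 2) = -34 / 839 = -0.04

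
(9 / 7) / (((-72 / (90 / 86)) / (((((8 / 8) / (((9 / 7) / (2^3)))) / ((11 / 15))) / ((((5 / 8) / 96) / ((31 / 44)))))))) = -89280 / 5203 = -17.16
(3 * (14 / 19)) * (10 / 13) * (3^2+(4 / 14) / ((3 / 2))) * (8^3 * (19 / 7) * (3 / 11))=5928960 / 1001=5923.04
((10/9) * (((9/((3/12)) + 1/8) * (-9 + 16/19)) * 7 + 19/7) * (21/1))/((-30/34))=4140571/76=54481.20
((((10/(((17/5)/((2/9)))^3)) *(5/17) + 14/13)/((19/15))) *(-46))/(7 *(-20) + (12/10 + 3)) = 981025124900/3403836465939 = 0.29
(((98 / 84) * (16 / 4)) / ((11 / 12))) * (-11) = -56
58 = 58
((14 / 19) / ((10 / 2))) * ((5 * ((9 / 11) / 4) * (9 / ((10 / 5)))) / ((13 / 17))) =9639 / 10868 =0.89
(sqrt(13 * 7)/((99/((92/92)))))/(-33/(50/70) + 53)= 5 * sqrt(91)/3366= 0.01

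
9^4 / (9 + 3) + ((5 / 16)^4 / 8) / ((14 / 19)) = 4013174371 / 7340032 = 546.75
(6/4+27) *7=399/2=199.50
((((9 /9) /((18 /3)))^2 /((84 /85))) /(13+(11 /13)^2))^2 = 206353225 /49134940775424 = 0.00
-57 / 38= -1.50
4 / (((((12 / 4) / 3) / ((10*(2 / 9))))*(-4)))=-20 / 9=-2.22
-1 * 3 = -3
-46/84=-23/42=-0.55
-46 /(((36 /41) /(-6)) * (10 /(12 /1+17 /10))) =129191 /300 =430.64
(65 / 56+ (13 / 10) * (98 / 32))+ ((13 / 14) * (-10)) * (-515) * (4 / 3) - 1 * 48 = 21279997 / 3360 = 6333.33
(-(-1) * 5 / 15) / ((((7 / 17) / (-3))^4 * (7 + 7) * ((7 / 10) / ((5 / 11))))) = 56376675 / 1294139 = 43.56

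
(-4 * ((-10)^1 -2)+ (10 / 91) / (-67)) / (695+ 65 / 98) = 4097044 / 59380425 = 0.07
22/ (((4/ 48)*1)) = 264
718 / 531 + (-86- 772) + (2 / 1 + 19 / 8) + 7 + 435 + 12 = -1691863 / 4248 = -398.27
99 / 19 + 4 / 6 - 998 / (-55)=75311 / 3135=24.02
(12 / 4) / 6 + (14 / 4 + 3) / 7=10 / 7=1.43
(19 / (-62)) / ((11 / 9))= -171 / 682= -0.25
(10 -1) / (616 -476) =9 / 140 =0.06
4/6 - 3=-7/3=-2.33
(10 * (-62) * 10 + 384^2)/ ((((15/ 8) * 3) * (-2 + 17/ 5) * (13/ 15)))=5650240/ 273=20696.85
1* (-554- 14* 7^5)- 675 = -236527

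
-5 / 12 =-0.42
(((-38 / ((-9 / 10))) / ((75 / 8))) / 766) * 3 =304 / 17235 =0.02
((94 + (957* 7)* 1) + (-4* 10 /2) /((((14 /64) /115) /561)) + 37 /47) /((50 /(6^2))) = -34890768792 /8225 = -4242038.76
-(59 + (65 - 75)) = -49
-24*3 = -72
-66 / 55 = -6 / 5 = -1.20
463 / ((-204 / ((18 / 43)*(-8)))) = 5556 / 731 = 7.60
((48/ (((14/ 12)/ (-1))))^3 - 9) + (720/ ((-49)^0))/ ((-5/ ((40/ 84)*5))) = -24008559/ 343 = -69995.80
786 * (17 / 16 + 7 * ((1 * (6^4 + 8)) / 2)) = 28705113 / 8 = 3588139.12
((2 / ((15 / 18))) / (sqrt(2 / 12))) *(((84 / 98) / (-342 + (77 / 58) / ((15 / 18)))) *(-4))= 2784 *sqrt(6) / 115171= 0.06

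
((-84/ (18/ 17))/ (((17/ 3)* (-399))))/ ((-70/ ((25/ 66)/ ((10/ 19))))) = -1/ 2772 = -0.00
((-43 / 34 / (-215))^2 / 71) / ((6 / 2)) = 1 / 6155700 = 0.00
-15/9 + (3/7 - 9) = -215/21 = -10.24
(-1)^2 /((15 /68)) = 68 /15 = 4.53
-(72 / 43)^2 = -5184 / 1849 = -2.80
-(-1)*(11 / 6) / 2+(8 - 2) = 83 / 12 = 6.92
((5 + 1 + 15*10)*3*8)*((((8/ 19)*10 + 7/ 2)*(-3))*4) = -6581952/ 19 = -346418.53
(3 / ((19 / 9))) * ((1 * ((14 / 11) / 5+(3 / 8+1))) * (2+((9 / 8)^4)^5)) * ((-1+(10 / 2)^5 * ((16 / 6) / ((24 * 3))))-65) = 733018982782121002008897 / 507285462027012669440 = 1444.98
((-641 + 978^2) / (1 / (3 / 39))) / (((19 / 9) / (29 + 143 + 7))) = 1539863073 / 247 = 6234263.45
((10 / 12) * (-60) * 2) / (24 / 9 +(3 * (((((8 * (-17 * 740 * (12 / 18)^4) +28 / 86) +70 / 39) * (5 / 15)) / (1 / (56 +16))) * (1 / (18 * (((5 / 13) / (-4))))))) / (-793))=345252375 / 3590905862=0.10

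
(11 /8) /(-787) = -11 /6296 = -0.00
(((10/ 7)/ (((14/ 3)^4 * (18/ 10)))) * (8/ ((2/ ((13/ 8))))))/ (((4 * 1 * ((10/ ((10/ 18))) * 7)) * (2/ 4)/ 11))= 0.00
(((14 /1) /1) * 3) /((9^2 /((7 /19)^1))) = 98 /513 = 0.19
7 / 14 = 1 / 2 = 0.50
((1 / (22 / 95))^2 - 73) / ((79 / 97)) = -32301 / 484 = -66.74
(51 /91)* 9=459 /91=5.04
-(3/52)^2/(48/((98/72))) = -49/519168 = -0.00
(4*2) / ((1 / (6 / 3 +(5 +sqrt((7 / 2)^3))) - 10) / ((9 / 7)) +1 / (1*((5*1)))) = -1.06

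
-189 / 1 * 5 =-945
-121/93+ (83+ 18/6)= 7877/93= 84.70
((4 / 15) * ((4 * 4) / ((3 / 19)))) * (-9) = -1216 / 5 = -243.20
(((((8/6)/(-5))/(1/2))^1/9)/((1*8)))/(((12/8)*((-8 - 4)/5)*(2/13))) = 13/972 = 0.01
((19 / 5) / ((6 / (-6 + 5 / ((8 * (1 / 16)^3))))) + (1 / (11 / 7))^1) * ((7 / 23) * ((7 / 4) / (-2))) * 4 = -6541451 / 3795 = -1723.70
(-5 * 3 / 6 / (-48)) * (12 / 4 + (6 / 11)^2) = 665 / 3872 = 0.17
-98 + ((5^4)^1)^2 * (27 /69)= 3513371 /23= 152755.26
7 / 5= 1.40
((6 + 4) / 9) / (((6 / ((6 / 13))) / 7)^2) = 490 / 1521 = 0.32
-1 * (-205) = 205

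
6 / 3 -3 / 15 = 9 / 5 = 1.80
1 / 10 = 0.10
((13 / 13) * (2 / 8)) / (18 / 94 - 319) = -47 / 59936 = -0.00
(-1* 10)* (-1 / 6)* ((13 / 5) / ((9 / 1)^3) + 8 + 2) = 36463 / 2187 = 16.67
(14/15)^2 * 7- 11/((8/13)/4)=-29431/450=-65.40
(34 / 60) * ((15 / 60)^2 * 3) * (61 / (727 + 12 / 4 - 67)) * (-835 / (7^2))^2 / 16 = 8506145 / 47943168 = 0.18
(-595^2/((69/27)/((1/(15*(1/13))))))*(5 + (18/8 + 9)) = -179490675/92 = -1950985.60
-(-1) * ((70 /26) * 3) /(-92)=-105 /1196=-0.09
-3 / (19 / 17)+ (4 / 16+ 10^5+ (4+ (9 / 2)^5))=61922883 / 608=101846.85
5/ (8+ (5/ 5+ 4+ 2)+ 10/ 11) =11/ 35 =0.31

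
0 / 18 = 0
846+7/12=10159/12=846.58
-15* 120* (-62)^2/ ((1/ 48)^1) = -332121600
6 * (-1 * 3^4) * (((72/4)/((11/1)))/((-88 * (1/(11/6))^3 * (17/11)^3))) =1185921/78608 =15.09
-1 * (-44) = 44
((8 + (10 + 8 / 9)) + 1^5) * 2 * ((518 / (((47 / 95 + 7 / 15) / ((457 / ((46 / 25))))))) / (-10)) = -10063814075 / 18906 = -532307.95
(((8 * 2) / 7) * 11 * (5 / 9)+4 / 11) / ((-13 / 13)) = -9932 / 693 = -14.33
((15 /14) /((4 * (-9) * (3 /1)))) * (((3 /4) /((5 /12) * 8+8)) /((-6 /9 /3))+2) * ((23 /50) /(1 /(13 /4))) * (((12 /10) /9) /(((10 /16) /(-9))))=0.05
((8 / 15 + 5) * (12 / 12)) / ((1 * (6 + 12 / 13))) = 0.80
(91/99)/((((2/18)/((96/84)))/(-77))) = -728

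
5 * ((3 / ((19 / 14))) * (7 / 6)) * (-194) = -47530 / 19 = -2501.58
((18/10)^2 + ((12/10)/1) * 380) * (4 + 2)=2755.44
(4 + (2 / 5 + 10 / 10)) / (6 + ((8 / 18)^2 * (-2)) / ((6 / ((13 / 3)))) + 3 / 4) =78732 / 94255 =0.84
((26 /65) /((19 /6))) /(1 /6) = 72 /95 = 0.76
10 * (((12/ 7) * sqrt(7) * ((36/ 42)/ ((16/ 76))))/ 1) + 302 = 3420 * sqrt(7)/ 49 + 302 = 486.66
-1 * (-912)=912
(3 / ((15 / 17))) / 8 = 17 / 40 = 0.42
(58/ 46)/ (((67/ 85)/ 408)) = 1005720/ 1541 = 652.64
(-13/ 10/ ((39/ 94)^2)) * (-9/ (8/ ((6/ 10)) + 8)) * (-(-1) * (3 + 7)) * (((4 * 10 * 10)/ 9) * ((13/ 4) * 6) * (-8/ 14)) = -15778.57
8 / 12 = 2 / 3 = 0.67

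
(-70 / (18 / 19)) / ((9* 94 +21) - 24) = -665 / 7587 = -0.09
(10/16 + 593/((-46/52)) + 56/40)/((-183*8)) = 0.46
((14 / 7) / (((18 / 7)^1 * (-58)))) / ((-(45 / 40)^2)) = 224 / 21141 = 0.01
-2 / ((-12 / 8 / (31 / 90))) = 62 / 135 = 0.46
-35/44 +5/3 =115/132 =0.87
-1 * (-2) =2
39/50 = 0.78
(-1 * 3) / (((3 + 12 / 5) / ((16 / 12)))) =-0.74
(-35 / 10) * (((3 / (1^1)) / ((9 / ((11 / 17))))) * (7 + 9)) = -616 / 51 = -12.08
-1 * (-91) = 91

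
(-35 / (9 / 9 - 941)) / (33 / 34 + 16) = 119 / 54238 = 0.00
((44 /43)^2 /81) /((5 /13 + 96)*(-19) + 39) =-6292 /872404425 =-0.00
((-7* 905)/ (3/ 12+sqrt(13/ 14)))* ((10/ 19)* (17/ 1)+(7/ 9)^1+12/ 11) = 3608796100/ 182457-1031084600* sqrt(182)/ 182457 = -56458.76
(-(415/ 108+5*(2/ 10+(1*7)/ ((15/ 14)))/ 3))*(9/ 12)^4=-4881/ 1024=-4.77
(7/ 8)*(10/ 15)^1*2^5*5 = 280/ 3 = 93.33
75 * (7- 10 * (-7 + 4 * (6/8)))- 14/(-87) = 306689/87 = 3525.16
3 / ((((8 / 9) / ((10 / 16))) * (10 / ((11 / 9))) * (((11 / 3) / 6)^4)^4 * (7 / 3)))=8538717030229283328 / 29240737185909557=292.01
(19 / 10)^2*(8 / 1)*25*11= 7942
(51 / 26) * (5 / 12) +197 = 20573 / 104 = 197.82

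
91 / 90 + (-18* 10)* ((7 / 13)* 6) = -679217 / 1170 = -580.53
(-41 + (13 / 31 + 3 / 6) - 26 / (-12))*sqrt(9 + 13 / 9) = -3526*sqrt(94) / 279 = -122.53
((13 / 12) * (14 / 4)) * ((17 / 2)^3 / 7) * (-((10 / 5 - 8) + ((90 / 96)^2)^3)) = 1900585408033 / 1073741824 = 1770.06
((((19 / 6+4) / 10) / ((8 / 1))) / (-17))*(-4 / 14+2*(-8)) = 0.09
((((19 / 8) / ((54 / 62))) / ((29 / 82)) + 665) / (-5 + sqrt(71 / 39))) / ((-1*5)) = 2106929*sqrt(2769) / 14156640 + 27390077 / 943776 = 36.85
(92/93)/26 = 0.04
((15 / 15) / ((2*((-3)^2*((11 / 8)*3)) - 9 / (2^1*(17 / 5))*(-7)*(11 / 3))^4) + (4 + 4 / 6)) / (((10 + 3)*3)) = 13686171989960794 / 114377294308842279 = 0.12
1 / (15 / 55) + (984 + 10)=2993 / 3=997.67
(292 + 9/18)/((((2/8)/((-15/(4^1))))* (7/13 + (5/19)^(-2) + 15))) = -146.36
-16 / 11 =-1.45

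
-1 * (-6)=6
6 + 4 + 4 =14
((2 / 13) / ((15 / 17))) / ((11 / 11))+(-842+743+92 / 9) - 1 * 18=-62363 / 585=-106.60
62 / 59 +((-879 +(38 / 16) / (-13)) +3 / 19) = -102357715 / 116584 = -877.97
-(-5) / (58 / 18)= 45 / 29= 1.55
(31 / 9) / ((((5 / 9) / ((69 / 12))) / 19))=13547 / 20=677.35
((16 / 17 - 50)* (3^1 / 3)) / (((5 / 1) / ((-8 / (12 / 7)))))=3892 / 85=45.79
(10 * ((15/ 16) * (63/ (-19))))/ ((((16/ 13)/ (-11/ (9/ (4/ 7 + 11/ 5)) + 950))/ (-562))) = 16338937485/ 1216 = 13436626.22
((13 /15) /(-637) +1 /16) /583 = 719 /6856080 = 0.00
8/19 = 0.42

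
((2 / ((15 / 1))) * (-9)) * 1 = -6 / 5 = -1.20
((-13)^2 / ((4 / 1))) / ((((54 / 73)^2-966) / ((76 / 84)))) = -17111419 / 432171432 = -0.04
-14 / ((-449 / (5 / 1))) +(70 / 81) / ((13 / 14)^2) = 7118510 / 6146361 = 1.16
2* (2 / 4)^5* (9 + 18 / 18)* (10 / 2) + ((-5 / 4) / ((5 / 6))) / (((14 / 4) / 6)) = 31 / 56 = 0.55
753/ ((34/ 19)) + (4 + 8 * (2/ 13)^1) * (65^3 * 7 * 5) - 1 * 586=1709429383/ 34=50277334.79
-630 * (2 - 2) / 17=0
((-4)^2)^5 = 1048576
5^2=25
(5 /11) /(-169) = -5 /1859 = -0.00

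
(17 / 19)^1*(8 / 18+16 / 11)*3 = 3196 / 627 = 5.10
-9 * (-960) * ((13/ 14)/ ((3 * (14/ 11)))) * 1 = 102960/ 49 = 2101.22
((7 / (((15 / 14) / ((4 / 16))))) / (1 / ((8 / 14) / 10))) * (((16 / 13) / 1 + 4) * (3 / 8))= 119 / 650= 0.18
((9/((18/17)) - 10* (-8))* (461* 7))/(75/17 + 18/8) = 6473362/151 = 42869.95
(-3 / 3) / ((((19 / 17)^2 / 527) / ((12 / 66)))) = -304606 / 3971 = -76.71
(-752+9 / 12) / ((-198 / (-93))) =-93155 / 264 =-352.86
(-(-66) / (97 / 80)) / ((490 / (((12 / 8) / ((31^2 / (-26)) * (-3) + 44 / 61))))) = 1256112 / 841314271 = 0.00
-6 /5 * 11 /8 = -33 /20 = -1.65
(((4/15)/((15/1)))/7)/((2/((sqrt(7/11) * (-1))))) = -2 * sqrt(77)/17325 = -0.00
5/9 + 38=38.56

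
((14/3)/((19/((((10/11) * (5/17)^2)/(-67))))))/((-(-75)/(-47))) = 6580/36421803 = 0.00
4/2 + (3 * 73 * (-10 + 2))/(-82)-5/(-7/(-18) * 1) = 3016/287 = 10.51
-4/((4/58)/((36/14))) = -1044/7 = -149.14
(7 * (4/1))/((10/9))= 126/5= 25.20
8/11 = 0.73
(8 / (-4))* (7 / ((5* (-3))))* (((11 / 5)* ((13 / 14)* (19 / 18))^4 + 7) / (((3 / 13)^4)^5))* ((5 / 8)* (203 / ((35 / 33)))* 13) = 14351134871009361591281556570492116897 / 200876539188521548800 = 71442563322643162.94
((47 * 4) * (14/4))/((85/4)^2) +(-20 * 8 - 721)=-6354697/7225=-879.54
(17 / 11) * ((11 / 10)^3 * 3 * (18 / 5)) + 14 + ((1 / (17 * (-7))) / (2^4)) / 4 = 172385631 / 4760000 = 36.22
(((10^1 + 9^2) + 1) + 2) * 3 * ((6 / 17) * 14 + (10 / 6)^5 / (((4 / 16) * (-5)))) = -2076272 / 1377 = -1507.82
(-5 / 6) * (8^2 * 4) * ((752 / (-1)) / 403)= 398.08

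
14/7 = 2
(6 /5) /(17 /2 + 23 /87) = 0.14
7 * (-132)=-924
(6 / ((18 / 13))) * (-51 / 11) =-221 / 11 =-20.09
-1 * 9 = -9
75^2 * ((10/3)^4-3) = 6098125/9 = 677569.44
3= 3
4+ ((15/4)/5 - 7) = -9/4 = -2.25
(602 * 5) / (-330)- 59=-2248 / 33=-68.12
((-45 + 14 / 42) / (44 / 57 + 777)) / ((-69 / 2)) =0.00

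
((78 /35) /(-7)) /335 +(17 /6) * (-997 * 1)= -2824.83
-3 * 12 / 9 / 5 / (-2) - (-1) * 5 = 27 / 5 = 5.40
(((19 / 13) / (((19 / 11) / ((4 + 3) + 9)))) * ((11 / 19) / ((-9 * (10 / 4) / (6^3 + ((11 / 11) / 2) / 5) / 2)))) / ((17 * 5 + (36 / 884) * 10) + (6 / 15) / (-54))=-13335531 / 7564090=-1.76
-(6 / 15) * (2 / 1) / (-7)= 4 / 35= 0.11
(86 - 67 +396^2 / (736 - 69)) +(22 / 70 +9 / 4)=23967913 / 93380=256.67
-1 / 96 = -0.01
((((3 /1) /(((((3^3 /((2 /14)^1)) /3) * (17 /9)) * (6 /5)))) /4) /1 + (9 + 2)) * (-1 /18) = -10477 /17136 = -0.61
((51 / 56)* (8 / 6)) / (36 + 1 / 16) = 136 / 4039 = 0.03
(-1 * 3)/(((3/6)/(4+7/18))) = -79/3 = -26.33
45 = 45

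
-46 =-46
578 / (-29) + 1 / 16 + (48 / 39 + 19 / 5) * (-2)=-902691 / 30160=-29.93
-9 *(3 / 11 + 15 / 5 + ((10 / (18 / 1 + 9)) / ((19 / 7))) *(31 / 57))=-1076546 / 35739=-30.12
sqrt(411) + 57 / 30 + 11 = 129 / 10 + sqrt(411) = 33.17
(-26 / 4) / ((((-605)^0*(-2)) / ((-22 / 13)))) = -11 / 2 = -5.50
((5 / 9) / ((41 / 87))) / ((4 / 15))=725 / 164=4.42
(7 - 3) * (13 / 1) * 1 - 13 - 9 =30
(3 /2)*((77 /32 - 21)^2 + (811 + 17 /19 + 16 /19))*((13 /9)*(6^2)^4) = 640808668773 /152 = 4215846505.09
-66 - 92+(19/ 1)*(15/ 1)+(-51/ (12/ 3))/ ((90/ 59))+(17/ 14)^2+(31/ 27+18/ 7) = 6553387/ 52920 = 123.84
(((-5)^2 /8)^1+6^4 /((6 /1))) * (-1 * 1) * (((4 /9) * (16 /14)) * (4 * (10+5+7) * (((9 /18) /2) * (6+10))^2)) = -9872896 /63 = -156712.63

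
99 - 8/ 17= 1675/ 17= 98.53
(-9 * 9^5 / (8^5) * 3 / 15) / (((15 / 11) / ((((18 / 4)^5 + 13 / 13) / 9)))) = -12791804553 / 26214400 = -487.97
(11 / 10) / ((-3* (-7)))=0.05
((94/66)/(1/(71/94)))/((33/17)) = 1207/2178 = 0.55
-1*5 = -5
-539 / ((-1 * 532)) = 77 / 76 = 1.01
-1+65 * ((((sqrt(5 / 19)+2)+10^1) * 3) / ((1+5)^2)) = 65 * sqrt(95) / 228+64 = 66.78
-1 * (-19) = 19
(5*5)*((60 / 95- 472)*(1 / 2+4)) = -1007550 / 19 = -53028.95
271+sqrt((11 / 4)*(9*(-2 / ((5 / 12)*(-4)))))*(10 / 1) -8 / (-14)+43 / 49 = 3*sqrt(330)+13350 / 49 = 326.95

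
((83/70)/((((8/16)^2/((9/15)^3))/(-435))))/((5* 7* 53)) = -389934/1623125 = -0.24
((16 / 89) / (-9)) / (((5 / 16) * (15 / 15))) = -256 / 4005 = -0.06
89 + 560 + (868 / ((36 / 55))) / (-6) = 23111 / 54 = 427.98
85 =85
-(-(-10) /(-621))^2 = -100 /385641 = -0.00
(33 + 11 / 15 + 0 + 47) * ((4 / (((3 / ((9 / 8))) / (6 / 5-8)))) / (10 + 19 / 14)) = -288218 / 3975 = -72.51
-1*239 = -239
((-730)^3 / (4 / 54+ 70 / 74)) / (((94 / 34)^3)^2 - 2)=-857858.46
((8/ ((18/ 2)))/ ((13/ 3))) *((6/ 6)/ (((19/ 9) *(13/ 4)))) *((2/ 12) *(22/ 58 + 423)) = 196448/ 93119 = 2.11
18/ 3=6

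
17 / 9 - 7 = -46 / 9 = -5.11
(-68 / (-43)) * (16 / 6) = 544 / 129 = 4.22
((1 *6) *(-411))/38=-1233/19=-64.89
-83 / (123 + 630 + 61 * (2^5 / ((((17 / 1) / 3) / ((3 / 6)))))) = -1411 / 15729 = -0.09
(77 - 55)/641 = 0.03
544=544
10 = 10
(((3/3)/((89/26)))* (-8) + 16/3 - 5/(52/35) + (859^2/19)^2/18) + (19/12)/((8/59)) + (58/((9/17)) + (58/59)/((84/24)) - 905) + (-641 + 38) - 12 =4162639472068342787/49680173088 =83788747.37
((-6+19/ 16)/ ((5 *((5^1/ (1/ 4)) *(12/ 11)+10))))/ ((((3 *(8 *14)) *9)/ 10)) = -121/ 1209600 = -0.00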